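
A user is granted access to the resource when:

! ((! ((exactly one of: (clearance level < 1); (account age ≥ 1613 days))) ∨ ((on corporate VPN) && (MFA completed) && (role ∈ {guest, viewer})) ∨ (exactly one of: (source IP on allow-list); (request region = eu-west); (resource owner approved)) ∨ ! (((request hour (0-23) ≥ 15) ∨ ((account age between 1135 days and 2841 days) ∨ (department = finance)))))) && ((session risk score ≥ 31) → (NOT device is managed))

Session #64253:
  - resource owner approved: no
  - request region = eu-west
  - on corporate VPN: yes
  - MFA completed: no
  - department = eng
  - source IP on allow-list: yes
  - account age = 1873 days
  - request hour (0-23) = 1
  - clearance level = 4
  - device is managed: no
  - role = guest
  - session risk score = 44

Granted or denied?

Atomic conditions:
  clearance level < 1: 4 < 1 is false
  account age ≥ 1613 days: 1873 ≥ 1613 is true
  on corporate VPN: yes → true
  MFA completed: no → false
  role ∈ {guest, viewer}: guest is in the set → true
  source IP on allow-list: yes → true
  request region = eu-west: eu-west == eu-west is true
  resource owner approved: no → false
  request hour (0-23) ≥ 15: 1 ≥ 15 is false
  account age between 1135 days and 2841 days: 1873 in [1135, 2841] is true
  department = finance: eng == finance is false
  session risk score ≥ 31: 44 ≥ 31 is true
  NOT device is managed: no → true
Combine:
[1.1.1.1] exactly-one(false, true) = true
[1.1.1] NOT true = false
[1.1.2] true AND false AND true = false
[1.1.3] exactly-one(true, true, false) = false
[1.1.4.1.2] true OR false = true
[1.1.4.1] false OR true = true
[1.1.4] NOT true = false
[1.1] false OR false OR false OR false = false
[1] NOT false = true
[2] true → true = true
[root] true AND true = true
Overall: true → granted

Granted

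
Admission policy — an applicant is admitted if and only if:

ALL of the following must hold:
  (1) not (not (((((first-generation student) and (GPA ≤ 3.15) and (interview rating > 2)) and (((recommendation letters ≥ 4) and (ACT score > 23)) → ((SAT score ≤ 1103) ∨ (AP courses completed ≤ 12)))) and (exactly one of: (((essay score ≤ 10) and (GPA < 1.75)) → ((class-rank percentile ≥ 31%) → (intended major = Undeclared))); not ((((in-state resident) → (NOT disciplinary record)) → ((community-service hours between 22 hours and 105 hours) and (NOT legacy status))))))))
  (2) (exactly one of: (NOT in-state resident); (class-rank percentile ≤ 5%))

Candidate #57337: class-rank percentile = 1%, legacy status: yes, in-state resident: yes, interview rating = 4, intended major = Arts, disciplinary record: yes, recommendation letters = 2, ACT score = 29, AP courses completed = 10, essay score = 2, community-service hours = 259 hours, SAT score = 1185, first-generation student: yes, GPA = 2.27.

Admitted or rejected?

Atomic conditions:
  first-generation student: yes → true
  GPA ≤ 3.15: 2.27 ≤ 3.15 is true
  interview rating > 2: 4 > 2 is true
  recommendation letters ≥ 4: 2 ≥ 4 is false
  ACT score > 23: 29 > 23 is true
  SAT score ≤ 1103: 1185 ≤ 1103 is false
  AP courses completed ≤ 12: 10 ≤ 12 is true
  essay score ≤ 10: 2 ≤ 10 is true
  GPA < 1.75: 2.27 < 1.75 is false
  class-rank percentile ≥ 31%: 1 ≥ 31 is false
  intended major = Undeclared: Arts == Undeclared is false
  in-state resident: yes → true
  NOT disciplinary record: yes → false
  community-service hours between 22 hours and 105 hours: 259 in [22, 105] is false
  NOT legacy status: yes → false
  NOT in-state resident: yes → false
  class-rank percentile ≤ 5%: 1 ≤ 5 is true
Combine:
[1.1.1.1.1] true AND true AND true = true
[1.1.1.1.2.1] false AND true = false
[1.1.1.1.2.2] false OR true = true
[1.1.1.1.2] false → true (antecedent false ⇒ implication holds) = true
[1.1.1.1] true AND true = true
[1.1.1.2.1.1] true AND false = false
[1.1.1.2.1.2] false → false (antecedent false ⇒ implication holds) = true
[1.1.1.2.1] false → true (antecedent false ⇒ implication holds) = true
[1.1.1.2.2.1.1] true → false = false
[1.1.1.2.2.1.2] false AND false = false
[1.1.1.2.2.1] false → false (antecedent false ⇒ implication holds) = true
[1.1.1.2.2] NOT true = false
[1.1.1.2] exactly-one(true, false) = true
[1.1.1] true AND true = true
[1.1] NOT true = false
[1] NOT false = true
[2] exactly-one(false, true) = true
[root] true AND true = true
Overall: true → admitted

Admitted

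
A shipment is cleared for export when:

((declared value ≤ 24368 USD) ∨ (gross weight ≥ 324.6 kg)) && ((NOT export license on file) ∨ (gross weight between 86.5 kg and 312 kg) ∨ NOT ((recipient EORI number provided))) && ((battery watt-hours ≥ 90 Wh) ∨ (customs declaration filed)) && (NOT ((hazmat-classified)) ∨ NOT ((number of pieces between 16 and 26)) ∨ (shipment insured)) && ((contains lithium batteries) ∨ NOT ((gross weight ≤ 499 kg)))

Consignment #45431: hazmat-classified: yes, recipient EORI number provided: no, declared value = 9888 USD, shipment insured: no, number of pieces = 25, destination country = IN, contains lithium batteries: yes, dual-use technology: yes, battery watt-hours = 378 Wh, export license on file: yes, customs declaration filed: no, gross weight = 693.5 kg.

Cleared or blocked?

Blocked

Atomic conditions:
  declared value ≤ 24368 USD: 9888 ≤ 24368 is true
  gross weight ≥ 324.6 kg: 693.5 ≥ 324.6 is true
  NOT export license on file: yes → false
  gross weight between 86.5 kg and 312 kg: 693.5 in [86.5, 312] is false
  recipient EORI number provided: no → false
  battery watt-hours ≥ 90 Wh: 378 ≥ 90 is true
  customs declaration filed: no → false
  hazmat-classified: yes → true
  number of pieces between 16 and 26: 25 in [16, 26] is true
  shipment insured: no → false
  contains lithium batteries: yes → true
  gross weight ≤ 499 kg: 693.5 ≤ 499 is false
Combine:
[1] true OR true = true
[2.3] NOT false = true
[2] false OR false OR true = true
[3] true OR false = true
[4.1] NOT true = false
[4.2] NOT true = false
[4] false OR false OR false = false
[5.2] NOT false = true
[5] true OR true = true
[root] true AND true AND true AND false AND true = false
Overall: false → blocked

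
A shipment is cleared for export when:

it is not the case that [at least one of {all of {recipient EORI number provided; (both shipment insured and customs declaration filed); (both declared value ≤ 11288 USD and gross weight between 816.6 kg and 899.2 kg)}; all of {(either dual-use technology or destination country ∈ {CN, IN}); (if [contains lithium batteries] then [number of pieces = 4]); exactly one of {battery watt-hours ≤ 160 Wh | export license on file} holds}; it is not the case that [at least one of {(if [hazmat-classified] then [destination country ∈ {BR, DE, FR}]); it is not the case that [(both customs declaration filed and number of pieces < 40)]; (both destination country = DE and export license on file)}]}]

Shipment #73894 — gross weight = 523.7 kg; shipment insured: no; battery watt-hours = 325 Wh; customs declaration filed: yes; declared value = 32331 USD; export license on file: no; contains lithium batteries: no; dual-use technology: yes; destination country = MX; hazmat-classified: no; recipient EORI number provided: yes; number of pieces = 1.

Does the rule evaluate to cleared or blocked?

Cleared

Atomic conditions:
  recipient EORI number provided: yes → true
  shipment insured: no → false
  customs declaration filed: yes → true
  declared value ≤ 11288 USD: 32331 ≤ 11288 is false
  gross weight between 816.6 kg and 899.2 kg: 523.7 in [816.6, 899.2] is false
  dual-use technology: yes → true
  destination country ∈ {CN, IN}: MX is not in the set → false
  contains lithium batteries: no → false
  number of pieces = 4: 1 == 4 is false
  battery watt-hours ≤ 160 Wh: 325 ≤ 160 is false
  export license on file: no → false
  hazmat-classified: no → false
  destination country ∈ {BR, DE, FR}: MX is not in the set → false
  number of pieces < 40: 1 < 40 is true
  destination country = DE: MX == DE is false
Combine:
[1.1.2] false AND true = false
[1.1.3] false AND false = false
[1.1] true AND false AND false = false
[1.2.1] true OR false = true
[1.2.2] false → false (antecedent false ⇒ implication holds) = true
[1.2.3] exactly-one(false, false) = false
[1.2] true AND true AND false = false
[1.3.1.1] false → false (antecedent false ⇒ implication holds) = true
[1.3.1.2.1] true AND true = true
[1.3.1.2] NOT true = false
[1.3.1.3] false AND false = false
[1.3.1] true OR false OR false = true
[1.3] NOT true = false
[1] false OR false OR false = false
[root] NOT false = true
Overall: true → cleared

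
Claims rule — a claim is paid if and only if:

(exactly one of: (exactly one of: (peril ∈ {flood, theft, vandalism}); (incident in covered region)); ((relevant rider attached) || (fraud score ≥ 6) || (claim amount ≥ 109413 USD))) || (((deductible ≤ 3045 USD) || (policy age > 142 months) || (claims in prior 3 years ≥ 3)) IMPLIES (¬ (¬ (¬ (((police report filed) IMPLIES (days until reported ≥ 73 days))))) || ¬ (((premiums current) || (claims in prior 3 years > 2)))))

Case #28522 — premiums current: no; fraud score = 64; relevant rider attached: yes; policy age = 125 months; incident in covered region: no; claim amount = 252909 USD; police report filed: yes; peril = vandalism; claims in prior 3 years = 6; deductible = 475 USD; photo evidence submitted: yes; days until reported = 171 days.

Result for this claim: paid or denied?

Denied

Atomic conditions:
  peril ∈ {flood, theft, vandalism}: vandalism is in the set → true
  incident in covered region: no → false
  relevant rider attached: yes → true
  fraud score ≥ 6: 64 ≥ 6 is true
  claim amount ≥ 109413 USD: 252909 ≥ 109413 is true
  deductible ≤ 3045 USD: 475 ≤ 3045 is true
  policy age > 142 months: 125 > 142 is false
  claims in prior 3 years ≥ 3: 6 ≥ 3 is true
  police report filed: yes → true
  days until reported ≥ 73 days: 171 ≥ 73 is true
  premiums current: no → false
  claims in prior 3 years > 2: 6 > 2 is true
Combine:
[1.1] exactly-one(true, false) = true
[1.2] true OR true OR true = true
[1] exactly-one(true, true) = false
[2.1] true OR false OR true = true
[2.2.1.1.1.1] true → true = true
[2.2.1.1.1] NOT true = false
[2.2.1.1] NOT false = true
[2.2.1] NOT true = false
[2.2.2.1] false OR true = true
[2.2.2] NOT true = false
[2.2] false OR false = false
[2] true → false = false
[root] false OR false = false
Overall: false → denied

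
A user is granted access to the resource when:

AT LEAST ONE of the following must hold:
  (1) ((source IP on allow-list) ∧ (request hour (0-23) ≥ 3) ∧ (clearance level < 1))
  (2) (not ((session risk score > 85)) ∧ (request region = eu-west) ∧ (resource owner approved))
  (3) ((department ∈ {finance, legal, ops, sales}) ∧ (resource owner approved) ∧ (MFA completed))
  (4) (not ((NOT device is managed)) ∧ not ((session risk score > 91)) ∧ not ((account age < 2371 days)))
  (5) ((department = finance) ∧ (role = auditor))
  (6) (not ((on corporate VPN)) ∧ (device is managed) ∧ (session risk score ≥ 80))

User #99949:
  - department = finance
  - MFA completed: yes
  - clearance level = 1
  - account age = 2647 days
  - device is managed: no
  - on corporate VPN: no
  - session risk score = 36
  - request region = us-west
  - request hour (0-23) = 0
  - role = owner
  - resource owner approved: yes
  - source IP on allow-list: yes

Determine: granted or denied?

Atomic conditions:
  source IP on allow-list: yes → true
  request hour (0-23) ≥ 3: 0 ≥ 3 is false
  clearance level < 1: 1 < 1 is false
  session risk score > 85: 36 > 85 is false
  request region = eu-west: us-west == eu-west is false
  resource owner approved: yes → true
  department ∈ {finance, legal, ops, sales}: finance is in the set → true
  MFA completed: yes → true
  NOT device is managed: no → true
  session risk score > 91: 36 > 91 is false
  account age < 2371 days: 2647 < 2371 is false
  department = finance: finance == finance is true
  role = auditor: owner == auditor is false
  on corporate VPN: no → false
  device is managed: no → false
  session risk score ≥ 80: 36 ≥ 80 is false
Combine:
[1] true AND false AND false = false
[2.1] NOT false = true
[2] true AND false AND true = false
[3] true AND true AND true = true
[4.1] NOT true = false
[4.2] NOT false = true
[4.3] NOT false = true
[4] false AND true AND true = false
[5] true AND false = false
[6.1] NOT false = true
[6] true AND false AND false = false
[root] false OR false OR true OR false OR false OR false = true
Overall: true → granted

Granted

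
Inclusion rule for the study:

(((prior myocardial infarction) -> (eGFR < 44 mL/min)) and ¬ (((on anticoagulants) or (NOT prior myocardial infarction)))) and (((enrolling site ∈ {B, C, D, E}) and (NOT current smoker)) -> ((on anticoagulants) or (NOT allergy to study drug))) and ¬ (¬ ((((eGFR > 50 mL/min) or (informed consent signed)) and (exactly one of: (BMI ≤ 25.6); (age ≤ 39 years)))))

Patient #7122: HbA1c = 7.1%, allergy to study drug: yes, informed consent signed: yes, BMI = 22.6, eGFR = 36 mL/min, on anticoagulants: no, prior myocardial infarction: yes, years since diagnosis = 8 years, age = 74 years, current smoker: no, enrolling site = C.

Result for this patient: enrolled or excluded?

Excluded

Atomic conditions:
  prior myocardial infarction: yes → true
  eGFR < 44 mL/min: 36 < 44 is true
  on anticoagulants: no → false
  NOT prior myocardial infarction: yes → false
  enrolling site ∈ {B, C, D, E}: C is in the set → true
  NOT current smoker: no → true
  NOT allergy to study drug: yes → false
  eGFR > 50 mL/min: 36 > 50 is false
  informed consent signed: yes → true
  BMI ≤ 25.6: 22.6 ≤ 25.6 is true
  age ≤ 39 years: 74 ≤ 39 is false
Combine:
[1.1] true → true = true
[1.2.1] false OR false = false
[1.2] NOT false = true
[1] true AND true = true
[2.1] true AND true = true
[2.2] false OR false = false
[2] true → false = false
[3.1.1.1] false OR true = true
[3.1.1.2] exactly-one(true, false) = true
[3.1.1] true AND true = true
[3.1] NOT true = false
[3] NOT false = true
[root] true AND false AND true = false
Overall: false → excluded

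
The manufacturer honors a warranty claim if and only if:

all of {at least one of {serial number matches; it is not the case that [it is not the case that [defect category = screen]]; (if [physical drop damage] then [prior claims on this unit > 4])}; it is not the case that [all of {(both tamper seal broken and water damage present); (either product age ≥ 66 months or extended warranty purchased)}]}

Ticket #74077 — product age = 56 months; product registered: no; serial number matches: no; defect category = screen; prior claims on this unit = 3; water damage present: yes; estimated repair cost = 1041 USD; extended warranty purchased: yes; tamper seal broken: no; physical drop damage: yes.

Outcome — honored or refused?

Atomic conditions:
  serial number matches: no → false
  defect category = screen: screen == screen is true
  physical drop damage: yes → true
  prior claims on this unit > 4: 3 > 4 is false
  tamper seal broken: no → false
  water damage present: yes → true
  product age ≥ 66 months: 56 ≥ 66 is false
  extended warranty purchased: yes → true
Combine:
[1.2.1] NOT true = false
[1.2] NOT false = true
[1.3] true → false = false
[1] false OR true OR false = true
[2.1.1] false AND true = false
[2.1.2] false OR true = true
[2.1] false AND true = false
[2] NOT false = true
[root] true AND true = true
Overall: true → honored

Honored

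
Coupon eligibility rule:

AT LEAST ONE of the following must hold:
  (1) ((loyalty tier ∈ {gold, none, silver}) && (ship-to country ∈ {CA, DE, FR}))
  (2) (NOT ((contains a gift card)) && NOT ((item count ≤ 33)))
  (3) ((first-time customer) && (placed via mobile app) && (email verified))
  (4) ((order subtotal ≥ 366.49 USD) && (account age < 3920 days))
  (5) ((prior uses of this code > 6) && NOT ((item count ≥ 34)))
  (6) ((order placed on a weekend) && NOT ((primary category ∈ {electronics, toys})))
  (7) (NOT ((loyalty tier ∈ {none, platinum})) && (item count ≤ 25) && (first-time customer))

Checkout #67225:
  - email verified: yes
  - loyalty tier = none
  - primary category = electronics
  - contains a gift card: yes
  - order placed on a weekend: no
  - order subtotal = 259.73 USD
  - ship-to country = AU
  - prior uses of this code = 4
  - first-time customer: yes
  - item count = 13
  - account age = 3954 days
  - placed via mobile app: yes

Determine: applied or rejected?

Atomic conditions:
  loyalty tier ∈ {gold, none, silver}: none is in the set → true
  ship-to country ∈ {CA, DE, FR}: AU is not in the set → false
  contains a gift card: yes → true
  item count ≤ 33: 13 ≤ 33 is true
  first-time customer: yes → true
  placed via mobile app: yes → true
  email verified: yes → true
  order subtotal ≥ 366.49 USD: 259.73 ≥ 366.49 is false
  account age < 3920 days: 3954 < 3920 is false
  prior uses of this code > 6: 4 > 6 is false
  item count ≥ 34: 13 ≥ 34 is false
  order placed on a weekend: no → false
  primary category ∈ {electronics, toys}: electronics is in the set → true
  loyalty tier ∈ {none, platinum}: none is in the set → true
  item count ≤ 25: 13 ≤ 25 is true
Combine:
[1] true AND false = false
[2.1] NOT true = false
[2.2] NOT true = false
[2] false AND false = false
[3] true AND true AND true = true
[4] false AND false = false
[5.2] NOT false = true
[5] false AND true = false
[6.2] NOT true = false
[6] false AND false = false
[7.1] NOT true = false
[7] false AND true AND true = false
[root] false OR false OR true OR false OR false OR false OR false = true
Overall: true → applied

Applied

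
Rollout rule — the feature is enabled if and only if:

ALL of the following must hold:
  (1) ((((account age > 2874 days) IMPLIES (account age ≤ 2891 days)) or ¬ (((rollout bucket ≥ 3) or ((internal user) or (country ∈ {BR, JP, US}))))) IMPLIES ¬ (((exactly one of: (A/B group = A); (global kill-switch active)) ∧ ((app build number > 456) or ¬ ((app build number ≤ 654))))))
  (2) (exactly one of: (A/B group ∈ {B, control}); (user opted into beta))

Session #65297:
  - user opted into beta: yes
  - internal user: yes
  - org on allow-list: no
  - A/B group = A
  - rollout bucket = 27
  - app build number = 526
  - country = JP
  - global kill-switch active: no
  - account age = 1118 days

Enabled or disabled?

Atomic conditions:
  account age > 2874 days: 1118 > 2874 is false
  account age ≤ 2891 days: 1118 ≤ 2891 is true
  rollout bucket ≥ 3: 27 ≥ 3 is true
  internal user: yes → true
  country ∈ {BR, JP, US}: JP is in the set → true
  A/B group = A: A == A is true
  global kill-switch active: no → false
  app build number > 456: 526 > 456 is true
  app build number ≤ 654: 526 ≤ 654 is true
  A/B group ∈ {B, control}: A is not in the set → false
  user opted into beta: yes → true
Combine:
[1.1.1] false → true (antecedent false ⇒ implication holds) = true
[1.1.2.1.2] true OR true = true
[1.1.2.1] true OR true = true
[1.1.2] NOT true = false
[1.1] true OR false = true
[1.2.1.1] exactly-one(true, false) = true
[1.2.1.2.2] NOT true = false
[1.2.1.2] true OR false = true
[1.2.1] true AND true = true
[1.2] NOT true = false
[1] true → false = false
[2] exactly-one(false, true) = true
[root] false AND true = false
Overall: false → disabled

Disabled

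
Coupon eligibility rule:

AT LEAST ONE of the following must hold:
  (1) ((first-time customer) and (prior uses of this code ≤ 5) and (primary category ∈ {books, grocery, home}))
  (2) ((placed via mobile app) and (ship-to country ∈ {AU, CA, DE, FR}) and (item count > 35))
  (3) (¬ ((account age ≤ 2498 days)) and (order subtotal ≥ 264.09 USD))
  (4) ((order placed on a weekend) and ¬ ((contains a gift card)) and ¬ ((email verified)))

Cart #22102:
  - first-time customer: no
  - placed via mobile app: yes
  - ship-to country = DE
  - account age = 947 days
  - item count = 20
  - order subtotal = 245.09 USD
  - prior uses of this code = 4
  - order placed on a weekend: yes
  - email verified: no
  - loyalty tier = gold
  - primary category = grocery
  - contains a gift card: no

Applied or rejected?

Applied

Atomic conditions:
  first-time customer: no → false
  prior uses of this code ≤ 5: 4 ≤ 5 is true
  primary category ∈ {books, grocery, home}: grocery is in the set → true
  placed via mobile app: yes → true
  ship-to country ∈ {AU, CA, DE, FR}: DE is in the set → true
  item count > 35: 20 > 35 is false
  account age ≤ 2498 days: 947 ≤ 2498 is true
  order subtotal ≥ 264.09 USD: 245.09 ≥ 264.09 is false
  order placed on a weekend: yes → true
  contains a gift card: no → false
  email verified: no → false
Combine:
[1] false AND true AND true = false
[2] true AND true AND false = false
[3.1] NOT true = false
[3] false AND false = false
[4.2] NOT false = true
[4.3] NOT false = true
[4] true AND true AND true = true
[root] false OR false OR false OR true = true
Overall: true → applied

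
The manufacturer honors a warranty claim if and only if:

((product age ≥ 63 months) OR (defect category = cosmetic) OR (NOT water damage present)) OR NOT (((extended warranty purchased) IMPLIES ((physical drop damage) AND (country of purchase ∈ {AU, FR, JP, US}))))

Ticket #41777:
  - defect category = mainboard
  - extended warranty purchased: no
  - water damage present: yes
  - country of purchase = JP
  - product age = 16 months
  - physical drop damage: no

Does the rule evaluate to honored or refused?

Atomic conditions:
  product age ≥ 63 months: 16 ≥ 63 is false
  defect category = cosmetic: mainboard == cosmetic is false
  NOT water damage present: yes → false
  extended warranty purchased: no → false
  physical drop damage: no → false
  country of purchase ∈ {AU, FR, JP, US}: JP is in the set → true
Combine:
[1] false OR false OR false = false
[2.1.2] false AND true = false
[2.1] false → false (antecedent false ⇒ implication holds) = true
[2] NOT true = false
[root] false OR false = false
Overall: false → refused

Refused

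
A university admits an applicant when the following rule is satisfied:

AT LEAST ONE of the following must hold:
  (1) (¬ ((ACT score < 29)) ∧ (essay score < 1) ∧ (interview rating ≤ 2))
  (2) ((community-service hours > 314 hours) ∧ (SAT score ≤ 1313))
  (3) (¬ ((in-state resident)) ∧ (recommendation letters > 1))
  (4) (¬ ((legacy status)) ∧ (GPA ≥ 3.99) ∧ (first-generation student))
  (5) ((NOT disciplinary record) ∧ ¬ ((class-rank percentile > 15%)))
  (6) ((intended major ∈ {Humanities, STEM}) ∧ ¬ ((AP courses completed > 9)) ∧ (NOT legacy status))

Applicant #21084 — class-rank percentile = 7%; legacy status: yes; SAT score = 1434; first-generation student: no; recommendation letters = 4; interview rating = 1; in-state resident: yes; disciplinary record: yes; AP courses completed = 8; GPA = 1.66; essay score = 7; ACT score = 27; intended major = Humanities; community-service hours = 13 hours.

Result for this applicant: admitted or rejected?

Atomic conditions:
  ACT score < 29: 27 < 29 is true
  essay score < 1: 7 < 1 is false
  interview rating ≤ 2: 1 ≤ 2 is true
  community-service hours > 314 hours: 13 > 314 is false
  SAT score ≤ 1313: 1434 ≤ 1313 is false
  in-state resident: yes → true
  recommendation letters > 1: 4 > 1 is true
  legacy status: yes → true
  GPA ≥ 3.99: 1.66 ≥ 3.99 is false
  first-generation student: no → false
  NOT disciplinary record: yes → false
  class-rank percentile > 15%: 7 > 15 is false
  intended major ∈ {Humanities, STEM}: Humanities is in the set → true
  AP courses completed > 9: 8 > 9 is false
  NOT legacy status: yes → false
Combine:
[1.1] NOT true = false
[1] false AND false AND true = false
[2] false AND false = false
[3.1] NOT true = false
[3] false AND true = false
[4.1] NOT true = false
[4] false AND false AND false = false
[5.2] NOT false = true
[5] false AND true = false
[6.2] NOT false = true
[6] true AND true AND false = false
[root] false OR false OR false OR false OR false OR false = false
Overall: false → rejected

Rejected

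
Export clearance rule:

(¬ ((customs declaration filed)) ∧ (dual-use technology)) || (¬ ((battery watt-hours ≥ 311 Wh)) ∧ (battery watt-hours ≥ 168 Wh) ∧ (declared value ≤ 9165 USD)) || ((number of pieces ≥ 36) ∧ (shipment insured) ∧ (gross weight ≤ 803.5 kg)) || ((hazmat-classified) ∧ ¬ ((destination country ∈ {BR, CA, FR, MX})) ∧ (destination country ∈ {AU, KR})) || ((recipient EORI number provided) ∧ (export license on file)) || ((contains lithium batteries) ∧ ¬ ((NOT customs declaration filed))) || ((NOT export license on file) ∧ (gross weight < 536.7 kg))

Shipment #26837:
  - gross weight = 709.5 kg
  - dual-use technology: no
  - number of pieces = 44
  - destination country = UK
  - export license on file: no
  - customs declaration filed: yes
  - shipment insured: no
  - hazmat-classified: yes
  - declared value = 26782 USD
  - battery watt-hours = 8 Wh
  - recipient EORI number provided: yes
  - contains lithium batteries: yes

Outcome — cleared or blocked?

Cleared

Atomic conditions:
  customs declaration filed: yes → true
  dual-use technology: no → false
  battery watt-hours ≥ 311 Wh: 8 ≥ 311 is false
  battery watt-hours ≥ 168 Wh: 8 ≥ 168 is false
  declared value ≤ 9165 USD: 26782 ≤ 9165 is false
  number of pieces ≥ 36: 44 ≥ 36 is true
  shipment insured: no → false
  gross weight ≤ 803.5 kg: 709.5 ≤ 803.5 is true
  hazmat-classified: yes → true
  destination country ∈ {BR, CA, FR, MX}: UK is not in the set → false
  destination country ∈ {AU, KR}: UK is not in the set → false
  recipient EORI number provided: yes → true
  export license on file: no → false
  contains lithium batteries: yes → true
  NOT customs declaration filed: yes → false
  NOT export license on file: no → true
  gross weight < 536.7 kg: 709.5 < 536.7 is false
Combine:
[1.1] NOT true = false
[1] false AND false = false
[2.1] NOT false = true
[2] true AND false AND false = false
[3] true AND false AND true = false
[4.2] NOT false = true
[4] true AND true AND false = false
[5] true AND false = false
[6.2] NOT false = true
[6] true AND true = true
[7] true AND false = false
[root] false OR false OR false OR false OR false OR true OR false = true
Overall: true → cleared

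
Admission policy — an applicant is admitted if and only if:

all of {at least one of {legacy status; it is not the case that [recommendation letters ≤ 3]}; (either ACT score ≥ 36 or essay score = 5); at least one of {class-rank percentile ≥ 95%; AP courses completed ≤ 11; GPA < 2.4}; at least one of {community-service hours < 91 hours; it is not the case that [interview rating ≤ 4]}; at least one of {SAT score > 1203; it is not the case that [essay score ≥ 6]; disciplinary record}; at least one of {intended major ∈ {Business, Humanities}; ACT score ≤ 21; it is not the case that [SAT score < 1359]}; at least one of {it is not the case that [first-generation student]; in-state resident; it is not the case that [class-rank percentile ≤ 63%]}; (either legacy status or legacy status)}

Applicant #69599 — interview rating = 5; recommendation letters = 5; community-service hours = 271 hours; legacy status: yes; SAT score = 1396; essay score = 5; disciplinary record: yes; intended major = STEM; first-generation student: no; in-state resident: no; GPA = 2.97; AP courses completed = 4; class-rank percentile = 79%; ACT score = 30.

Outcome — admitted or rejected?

Atomic conditions:
  legacy status: yes → true
  recommendation letters ≤ 3: 5 ≤ 3 is false
  ACT score ≥ 36: 30 ≥ 36 is false
  essay score = 5: 5 == 5 is true
  class-rank percentile ≥ 95%: 79 ≥ 95 is false
  AP courses completed ≤ 11: 4 ≤ 11 is true
  GPA < 2.4: 2.97 < 2.4 is false
  community-service hours < 91 hours: 271 < 91 is false
  interview rating ≤ 4: 5 ≤ 4 is false
  SAT score > 1203: 1396 > 1203 is true
  essay score ≥ 6: 5 ≥ 6 is false
  disciplinary record: yes → true
  intended major ∈ {Business, Humanities}: STEM is not in the set → false
  ACT score ≤ 21: 30 ≤ 21 is false
  SAT score < 1359: 1396 < 1359 is false
  first-generation student: no → false
  in-state resident: no → false
  class-rank percentile ≤ 63%: 79 ≤ 63 is false
Combine:
[1.2] NOT false = true
[1] true OR true = true
[2] false OR true = true
[3] false OR true OR false = true
[4.2] NOT false = true
[4] false OR true = true
[5.2] NOT false = true
[5] true OR true OR true = true
[6.3] NOT false = true
[6] false OR false OR true = true
[7.1] NOT false = true
[7.3] NOT false = true
[7] true OR false OR true = true
[8] true OR true = true
[root] true AND true AND true AND true AND true AND true AND true AND true = true
Overall: true → admitted

Admitted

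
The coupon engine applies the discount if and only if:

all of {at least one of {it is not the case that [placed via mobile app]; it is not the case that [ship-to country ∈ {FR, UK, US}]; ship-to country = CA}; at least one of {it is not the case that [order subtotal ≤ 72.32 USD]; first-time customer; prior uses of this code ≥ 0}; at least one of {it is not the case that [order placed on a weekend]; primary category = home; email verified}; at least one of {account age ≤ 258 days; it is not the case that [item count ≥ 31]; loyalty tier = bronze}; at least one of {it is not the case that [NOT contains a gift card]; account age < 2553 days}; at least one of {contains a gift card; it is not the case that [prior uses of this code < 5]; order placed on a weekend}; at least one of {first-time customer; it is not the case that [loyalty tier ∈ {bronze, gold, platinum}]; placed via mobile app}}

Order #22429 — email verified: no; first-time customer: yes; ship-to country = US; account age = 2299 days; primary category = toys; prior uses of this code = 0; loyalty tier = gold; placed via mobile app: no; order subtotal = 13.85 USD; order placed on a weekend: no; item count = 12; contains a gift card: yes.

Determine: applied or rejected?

Applied

Atomic conditions:
  placed via mobile app: no → false
  ship-to country ∈ {FR, UK, US}: US is in the set → true
  ship-to country = CA: US == CA is false
  order subtotal ≤ 72.32 USD: 13.85 ≤ 72.32 is true
  first-time customer: yes → true
  prior uses of this code ≥ 0: 0 ≥ 0 is true
  order placed on a weekend: no → false
  primary category = home: toys == home is false
  email verified: no → false
  account age ≤ 258 days: 2299 ≤ 258 is false
  item count ≥ 31: 12 ≥ 31 is false
  loyalty tier = bronze: gold == bronze is false
  NOT contains a gift card: yes → false
  account age < 2553 days: 2299 < 2553 is true
  contains a gift card: yes → true
  prior uses of this code < 5: 0 < 5 is true
  loyalty tier ∈ {bronze, gold, platinum}: gold is in the set → true
Combine:
[1.1] NOT false = true
[1.2] NOT true = false
[1] true OR false OR false = true
[2.1] NOT true = false
[2] false OR true OR true = true
[3.1] NOT false = true
[3] true OR false OR false = true
[4.2] NOT false = true
[4] false OR true OR false = true
[5.1] NOT false = true
[5] true OR true = true
[6.2] NOT true = false
[6] true OR false OR false = true
[7.2] NOT true = false
[7] true OR false OR false = true
[root] true AND true AND true AND true AND true AND true AND true = true
Overall: true → applied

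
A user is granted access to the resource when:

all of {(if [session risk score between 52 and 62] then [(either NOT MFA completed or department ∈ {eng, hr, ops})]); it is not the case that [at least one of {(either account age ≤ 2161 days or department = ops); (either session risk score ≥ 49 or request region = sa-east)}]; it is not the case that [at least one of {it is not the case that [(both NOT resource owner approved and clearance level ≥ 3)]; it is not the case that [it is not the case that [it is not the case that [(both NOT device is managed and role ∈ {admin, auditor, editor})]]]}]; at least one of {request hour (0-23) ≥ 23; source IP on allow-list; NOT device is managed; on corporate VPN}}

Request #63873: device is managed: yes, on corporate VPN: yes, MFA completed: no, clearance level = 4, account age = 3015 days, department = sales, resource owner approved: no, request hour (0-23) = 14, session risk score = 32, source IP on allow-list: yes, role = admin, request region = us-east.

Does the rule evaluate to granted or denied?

Atomic conditions:
  session risk score between 52 and 62: 32 in [52, 62] is false
  NOT MFA completed: no → true
  department ∈ {eng, hr, ops}: sales is not in the set → false
  account age ≤ 2161 days: 3015 ≤ 2161 is false
  department = ops: sales == ops is false
  session risk score ≥ 49: 32 ≥ 49 is false
  request region = sa-east: us-east == sa-east is false
  NOT resource owner approved: no → true
  clearance level ≥ 3: 4 ≥ 3 is true
  NOT device is managed: yes → false
  role ∈ {admin, auditor, editor}: admin is in the set → true
  request hour (0-23) ≥ 23: 14 ≥ 23 is false
  source IP on allow-list: yes → true
  on corporate VPN: yes → true
Combine:
[1.2] true OR false = true
[1] false → true (antecedent false ⇒ implication holds) = true
[2.1.1] false OR false = false
[2.1.2] false OR false = false
[2.1] false OR false = false
[2] NOT false = true
[3.1.1.1] true AND true = true
[3.1.1] NOT true = false
[3.1.2.1.1.1] false AND true = false
[3.1.2.1.1] NOT false = true
[3.1.2.1] NOT true = false
[3.1.2] NOT false = true
[3.1] false OR true = true
[3] NOT true = false
[4] false OR true OR false OR true = true
[root] true AND true AND false AND true = false
Overall: false → denied

Denied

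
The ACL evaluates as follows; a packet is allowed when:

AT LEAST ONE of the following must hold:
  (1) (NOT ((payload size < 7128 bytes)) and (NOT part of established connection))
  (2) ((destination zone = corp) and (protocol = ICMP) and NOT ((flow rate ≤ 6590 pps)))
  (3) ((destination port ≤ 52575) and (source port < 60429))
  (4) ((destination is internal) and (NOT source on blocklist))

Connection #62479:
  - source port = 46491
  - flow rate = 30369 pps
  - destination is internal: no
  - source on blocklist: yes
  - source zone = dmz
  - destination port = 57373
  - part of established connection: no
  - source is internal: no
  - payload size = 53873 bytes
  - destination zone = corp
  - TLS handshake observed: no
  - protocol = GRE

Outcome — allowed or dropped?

Allowed

Atomic conditions:
  payload size < 7128 bytes: 53873 < 7128 is false
  NOT part of established connection: no → true
  destination zone = corp: corp == corp is true
  protocol = ICMP: GRE == ICMP is false
  flow rate ≤ 6590 pps: 30369 ≤ 6590 is false
  destination port ≤ 52575: 57373 ≤ 52575 is false
  source port < 60429: 46491 < 60429 is true
  destination is internal: no → false
  NOT source on blocklist: yes → false
Combine:
[1.1] NOT false = true
[1] true AND true = true
[2.3] NOT false = true
[2] true AND false AND true = false
[3] false AND true = false
[4] false AND false = false
[root] true OR false OR false OR false = true
Overall: true → allowed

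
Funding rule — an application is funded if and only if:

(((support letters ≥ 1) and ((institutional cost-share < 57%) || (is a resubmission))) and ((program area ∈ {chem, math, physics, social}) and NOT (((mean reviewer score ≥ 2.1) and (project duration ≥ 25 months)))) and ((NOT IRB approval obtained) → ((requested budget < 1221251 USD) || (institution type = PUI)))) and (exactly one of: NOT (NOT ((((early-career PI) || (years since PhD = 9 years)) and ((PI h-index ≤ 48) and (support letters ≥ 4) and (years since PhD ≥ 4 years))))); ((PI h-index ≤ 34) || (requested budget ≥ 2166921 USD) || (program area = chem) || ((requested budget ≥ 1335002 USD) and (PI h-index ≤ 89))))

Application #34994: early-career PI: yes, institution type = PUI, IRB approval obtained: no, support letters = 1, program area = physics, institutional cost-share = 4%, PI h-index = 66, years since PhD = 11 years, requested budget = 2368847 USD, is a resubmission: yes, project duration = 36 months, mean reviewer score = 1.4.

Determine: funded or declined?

Funded

Atomic conditions:
  support letters ≥ 1: 1 ≥ 1 is true
  institutional cost-share < 57%: 4 < 57 is true
  is a resubmission: yes → true
  program area ∈ {chem, math, physics, social}: physics is in the set → true
  mean reviewer score ≥ 2.1: 1.4 ≥ 2.1 is false
  project duration ≥ 25 months: 36 ≥ 25 is true
  NOT IRB approval obtained: no → true
  requested budget < 1221251 USD: 2368847 < 1221251 is false
  institution type = PUI: PUI == PUI is true
  early-career PI: yes → true
  years since PhD = 9 years: 11 == 9 is false
  PI h-index ≤ 48: 66 ≤ 48 is false
  support letters ≥ 4: 1 ≥ 4 is false
  years since PhD ≥ 4 years: 11 ≥ 4 is true
  PI h-index ≤ 34: 66 ≤ 34 is false
  requested budget ≥ 2166921 USD: 2368847 ≥ 2166921 is true
  program area = chem: physics == chem is false
  requested budget ≥ 1335002 USD: 2368847 ≥ 1335002 is true
  PI h-index ≤ 89: 66 ≤ 89 is true
Combine:
[1.1.2] true OR true = true
[1.1] true AND true = true
[1.2.2.1] false AND true = false
[1.2.2] NOT false = true
[1.2] true AND true = true
[1.3.2] false OR true = true
[1.3] true → true = true
[1] true AND true AND true = true
[2.1.1.1.1] true OR false = true
[2.1.1.1.2] false AND false AND true = false
[2.1.1.1] true AND false = false
[2.1.1] NOT false = true
[2.1] NOT true = false
[2.2.4] true AND true = true
[2.2] false OR true OR false OR true = true
[2] exactly-one(false, true) = true
[root] true AND true = true
Overall: true → funded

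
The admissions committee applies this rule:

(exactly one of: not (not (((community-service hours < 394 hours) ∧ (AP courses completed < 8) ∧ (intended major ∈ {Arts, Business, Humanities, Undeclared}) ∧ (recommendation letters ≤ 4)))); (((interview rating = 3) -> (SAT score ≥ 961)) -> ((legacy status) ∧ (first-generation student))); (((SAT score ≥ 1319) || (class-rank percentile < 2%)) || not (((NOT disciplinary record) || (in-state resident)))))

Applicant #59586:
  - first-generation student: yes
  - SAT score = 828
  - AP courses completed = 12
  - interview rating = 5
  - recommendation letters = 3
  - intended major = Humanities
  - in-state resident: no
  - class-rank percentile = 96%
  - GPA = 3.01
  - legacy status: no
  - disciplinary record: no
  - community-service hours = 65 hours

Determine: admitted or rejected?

Atomic conditions:
  community-service hours < 394 hours: 65 < 394 is true
  AP courses completed < 8: 12 < 8 is false
  intended major ∈ {Arts, Business, Humanities, Undeclared}: Humanities is in the set → true
  recommendation letters ≤ 4: 3 ≤ 4 is true
  interview rating = 3: 5 == 3 is false
  SAT score ≥ 961: 828 ≥ 961 is false
  legacy status: no → false
  first-generation student: yes → true
  SAT score ≥ 1319: 828 ≥ 1319 is false
  class-rank percentile < 2%: 96 < 2 is false
  NOT disciplinary record: no → true
  in-state resident: no → false
Combine:
[1.1.1] true AND false AND true AND true = false
[1.1] NOT false = true
[1] NOT true = false
[2.1] false → false (antecedent false ⇒ implication holds) = true
[2.2] false AND true = false
[2] true → false = false
[3.1] false OR false = false
[3.2.1] true OR false = true
[3.2] NOT true = false
[3] false OR false = false
[root] exactly-one(false, false, false) = false
Overall: false → rejected

Rejected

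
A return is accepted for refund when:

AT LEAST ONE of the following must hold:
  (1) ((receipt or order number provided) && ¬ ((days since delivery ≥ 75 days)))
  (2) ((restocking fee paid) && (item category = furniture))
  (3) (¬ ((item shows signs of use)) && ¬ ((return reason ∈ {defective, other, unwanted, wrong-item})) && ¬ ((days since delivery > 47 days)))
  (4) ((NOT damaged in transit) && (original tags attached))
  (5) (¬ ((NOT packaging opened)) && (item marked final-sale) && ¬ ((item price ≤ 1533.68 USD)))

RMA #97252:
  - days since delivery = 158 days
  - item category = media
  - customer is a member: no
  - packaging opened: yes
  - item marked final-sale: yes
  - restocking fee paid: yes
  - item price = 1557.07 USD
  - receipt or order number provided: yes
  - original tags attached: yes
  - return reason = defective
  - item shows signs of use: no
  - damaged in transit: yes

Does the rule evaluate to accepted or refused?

Accepted

Atomic conditions:
  receipt or order number provided: yes → true
  days since delivery ≥ 75 days: 158 ≥ 75 is true
  restocking fee paid: yes → true
  item category = furniture: media == furniture is false
  item shows signs of use: no → false
  return reason ∈ {defective, other, unwanted, wrong-item}: defective is in the set → true
  days since delivery > 47 days: 158 > 47 is true
  NOT damaged in transit: yes → false
  original tags attached: yes → true
  NOT packaging opened: yes → false
  item marked final-sale: yes → true
  item price ≤ 1533.68 USD: 1557.07 ≤ 1533.68 is false
Combine:
[1.2] NOT true = false
[1] true AND false = false
[2] true AND false = false
[3.1] NOT false = true
[3.2] NOT true = false
[3.3] NOT true = false
[3] true AND false AND false = false
[4] false AND true = false
[5.1] NOT false = true
[5.3] NOT false = true
[5] true AND true AND true = true
[root] false OR false OR false OR false OR true = true
Overall: true → accepted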